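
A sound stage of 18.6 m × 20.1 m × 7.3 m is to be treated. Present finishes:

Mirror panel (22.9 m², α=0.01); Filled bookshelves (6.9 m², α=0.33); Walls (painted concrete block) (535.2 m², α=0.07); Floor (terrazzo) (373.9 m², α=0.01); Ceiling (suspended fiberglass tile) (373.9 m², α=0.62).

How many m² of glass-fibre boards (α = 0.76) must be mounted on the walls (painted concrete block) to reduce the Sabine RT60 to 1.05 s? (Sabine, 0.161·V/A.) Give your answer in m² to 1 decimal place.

Total absorption A₁ = 22.9·0.01 + 6.9·0.33 + 535.2·0.07 + 373.9·0.01 + 373.9·0.62
  = 0.229 + 2.277 + 37.464 + 3.739 + 231.818 = 275.527 m² sabins.
V = 2729.178 m³. Target absorption A₂ = 0.161 × 2729.178 / 1.05 = 418.474 sabins.
Absorption to add: 418.474 − 275.527 = 142.947 sabins.
Each m² of panel replacing the walls (painted concrete block) adds (0.76 − 0.07) = 0.69 sabins.
Area = ΔA/Δα = 142.947/0.69 = 207.2 m².

207.2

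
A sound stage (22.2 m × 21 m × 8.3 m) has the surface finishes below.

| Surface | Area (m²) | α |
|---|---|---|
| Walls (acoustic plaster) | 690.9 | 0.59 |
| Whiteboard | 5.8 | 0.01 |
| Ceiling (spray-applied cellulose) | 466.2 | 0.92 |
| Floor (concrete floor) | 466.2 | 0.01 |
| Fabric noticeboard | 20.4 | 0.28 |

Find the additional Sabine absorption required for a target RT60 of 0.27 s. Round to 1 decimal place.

1460.4 sabins

Summing Sᵢαᵢ: 407.631 + 0.058 + 428.904 + 4.662 + 5.712 → A₁ = 846.967 sabins.
V = 3869.46 m³. Required absorption A₂ = 0.161 × 3869.46 / 0.27 = 2307.345 sabins.
Shortfall: 2307.345 − 846.967 = 1460.4 sabins.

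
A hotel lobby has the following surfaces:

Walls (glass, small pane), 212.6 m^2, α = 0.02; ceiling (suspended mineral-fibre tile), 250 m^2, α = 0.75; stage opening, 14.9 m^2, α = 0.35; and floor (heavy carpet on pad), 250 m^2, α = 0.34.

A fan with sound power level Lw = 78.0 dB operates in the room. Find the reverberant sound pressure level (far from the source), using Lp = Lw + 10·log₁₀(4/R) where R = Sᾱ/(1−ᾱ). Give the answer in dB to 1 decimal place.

Σ(Sᵢαᵢ) = 212.6×0.02 + 250×0.75 + 14.9×0.35 + 250×0.34 = 281.967; total area S = 727.5 m^2.
ᾱ = 0.3876, so room constant R = A/(1−ᾱ) = 460.429 m^2.
Lp = Lw + 10 log₁₀(4/R) = 78.0 -20.61 = 57.4 dB.

57.4 dB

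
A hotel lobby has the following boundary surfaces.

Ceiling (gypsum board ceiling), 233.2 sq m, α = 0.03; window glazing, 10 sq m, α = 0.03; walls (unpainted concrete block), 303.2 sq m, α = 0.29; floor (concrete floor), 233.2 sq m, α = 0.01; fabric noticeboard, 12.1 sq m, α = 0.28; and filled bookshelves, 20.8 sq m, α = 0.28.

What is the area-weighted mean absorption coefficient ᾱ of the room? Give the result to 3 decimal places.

S = Σ Sᵢ = 233.2 + 10 + 303.2 + 233.2 + 12.1 + 20.8 = 812.5 sq m.
Weighted sum Σ Sα = 106.768.
ᾱ = 106.768 / 812.5 = 0.131.

0.131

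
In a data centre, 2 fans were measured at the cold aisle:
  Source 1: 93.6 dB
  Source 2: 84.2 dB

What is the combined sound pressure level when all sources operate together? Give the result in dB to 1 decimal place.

94.1 dB

Sum in the linear (power) domain: Σ 10^(Lᵢ/10) = 10^(93.6/10) + 10^(84.2/10) = 2.554e+09.
Back to dB: 10·log₁₀ Σ = 94.1 dB.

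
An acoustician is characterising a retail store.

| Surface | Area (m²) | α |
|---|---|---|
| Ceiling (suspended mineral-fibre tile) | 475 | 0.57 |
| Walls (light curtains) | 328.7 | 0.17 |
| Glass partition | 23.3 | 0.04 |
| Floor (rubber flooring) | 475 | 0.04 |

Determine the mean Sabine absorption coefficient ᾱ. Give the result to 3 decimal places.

S = Σ Sᵢ = 475 + 328.7 + 23.3 + 475 = 1302.0 m².
Weighted sum Σ Sα = 346.561.
ᾱ = 346.561 / 1302.0 = 0.266.

0.266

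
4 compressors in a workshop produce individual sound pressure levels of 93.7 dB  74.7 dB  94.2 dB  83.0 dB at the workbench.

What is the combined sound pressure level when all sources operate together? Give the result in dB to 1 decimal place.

97.2 dB

Σ 10^(Lᵢ/10) = 5.204e+09.
Combined level = 10 log₁₀(5.204e+09) = 97.2 dB.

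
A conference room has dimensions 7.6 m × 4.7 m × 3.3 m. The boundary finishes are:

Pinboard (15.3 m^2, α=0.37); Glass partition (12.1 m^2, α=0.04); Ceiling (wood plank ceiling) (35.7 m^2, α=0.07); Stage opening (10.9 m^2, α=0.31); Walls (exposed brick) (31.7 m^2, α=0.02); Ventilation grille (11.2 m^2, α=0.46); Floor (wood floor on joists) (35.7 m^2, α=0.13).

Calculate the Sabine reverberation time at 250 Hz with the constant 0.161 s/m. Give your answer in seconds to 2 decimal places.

Total absorption A = 15.3*0.37 + 12.1*0.04 + 35.7*0.07 + 10.9*0.31 + 31.7*0.02 + 11.2*0.46 + 35.7*0.13
  = 5.661 + 0.484 + 2.499 + 3.379 + 0.634 + 5.152 + 4.641 = 22.450 m^2 sabins.
Room volume: 117.876 m³.
Sabine: RT60 = 0.161 × 117.876 / 22.450 = 0.85 s.

0.85 s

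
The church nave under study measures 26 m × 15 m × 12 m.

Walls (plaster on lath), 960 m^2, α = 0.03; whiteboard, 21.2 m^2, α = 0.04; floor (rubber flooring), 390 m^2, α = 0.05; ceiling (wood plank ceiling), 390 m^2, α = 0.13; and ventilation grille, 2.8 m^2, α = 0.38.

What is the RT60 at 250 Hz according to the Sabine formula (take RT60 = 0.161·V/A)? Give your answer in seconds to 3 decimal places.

Total absorption A = 960*0.03 + 21.2*0.04 + 390*0.05 + 390*0.13 + 2.8*0.38
  = 28.800 + 0.848 + 19.500 + 50.700 + 1.064 = 100.912 m^2 sabins.
Volume V = 26 × 15 × 12 = 4680 m³.
RT60 = 0.161 · V / A = 0.161 × 4680 / 100.912 = 7.467 s.

7.467 s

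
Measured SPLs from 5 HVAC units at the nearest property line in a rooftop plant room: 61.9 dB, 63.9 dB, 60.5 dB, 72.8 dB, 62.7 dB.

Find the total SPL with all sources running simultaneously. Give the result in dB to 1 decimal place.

74.2 dB

Σ 10^(Lᵢ/10) = 2.604e+07.
Back to dB: 10·log₁₀ Σ = 74.2 dB.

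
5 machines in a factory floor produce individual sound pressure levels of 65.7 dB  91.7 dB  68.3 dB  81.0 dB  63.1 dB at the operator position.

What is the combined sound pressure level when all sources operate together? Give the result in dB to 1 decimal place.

Sum in the linear (power) domain: Σ 10^(Lᵢ/10) = 10^(65.7/10) + 10^(91.7/10) + 10^(68.3/10) + 10^(81.0/10) + 10^(63.1/10) = 1.618e+09.
L_total = 10·log₁₀(1.618e+09) = 92.1 dB.

92.1 dB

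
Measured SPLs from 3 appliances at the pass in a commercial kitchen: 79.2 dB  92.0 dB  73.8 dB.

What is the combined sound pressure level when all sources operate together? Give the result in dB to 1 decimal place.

Sum in the linear (power) domain: Σ 10^(Lᵢ/10) = 10^(79.2/10) + 10^(92.0/10) + 10^(73.8/10) = 1.692e+09.
Back to dB: 10·log₁₀ Σ = 92.3 dB.

92.3 dB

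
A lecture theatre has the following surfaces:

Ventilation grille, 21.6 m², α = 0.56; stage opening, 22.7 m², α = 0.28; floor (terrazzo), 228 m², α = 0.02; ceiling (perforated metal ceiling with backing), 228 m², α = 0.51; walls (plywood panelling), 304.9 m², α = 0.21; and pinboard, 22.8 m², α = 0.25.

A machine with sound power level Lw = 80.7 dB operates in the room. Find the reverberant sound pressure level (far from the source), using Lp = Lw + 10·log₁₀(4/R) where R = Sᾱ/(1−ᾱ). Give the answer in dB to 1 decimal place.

Σ(Sᵢαᵢ) = 21.6·0.56 + 22.7·0.28 + 228·0.02 + 228·0.51 + 304.9·0.21 + 22.8·0.25 = 209.021; total area S = 828.0 m².
ᾱ = 0.2524, so room constant R = A/(1−ᾱ) = 279.589 m².
Lp = Lw + 10 log₁₀(4/R) = 80.7 -18.44 = 62.3 dB.

62.3 dB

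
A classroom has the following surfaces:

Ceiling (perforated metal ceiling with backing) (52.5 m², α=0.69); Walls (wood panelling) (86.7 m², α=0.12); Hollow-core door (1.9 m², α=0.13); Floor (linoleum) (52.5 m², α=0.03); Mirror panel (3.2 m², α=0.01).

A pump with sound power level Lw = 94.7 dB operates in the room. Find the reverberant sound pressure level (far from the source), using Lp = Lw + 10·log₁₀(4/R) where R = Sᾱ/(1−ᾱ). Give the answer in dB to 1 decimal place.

Σ(Sᵢαᵢ) = 52.5×0.69 + 86.7×0.12 + 1.9×0.13 + 52.5×0.03 + 3.2×0.01 = 48.483; total area S = 196.8 m².
ᾱ = 0.2464, so room constant R = A/(1−ᾱ) = 64.335 m².
Lp = 94.7 + 10·log₁₀(4/64.335) = 94.7 + (-12.06) = 82.6 dB.

82.6 dB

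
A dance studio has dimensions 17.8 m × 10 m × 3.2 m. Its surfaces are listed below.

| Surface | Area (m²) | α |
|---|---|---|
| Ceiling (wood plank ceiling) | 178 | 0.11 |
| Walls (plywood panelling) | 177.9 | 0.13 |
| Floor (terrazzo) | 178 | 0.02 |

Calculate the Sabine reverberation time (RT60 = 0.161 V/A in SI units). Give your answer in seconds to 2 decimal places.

A = Σ Sᵢαᵢ = 178*0.11 + 177.9*0.13 + 178*0.02 = 46.267 sabins.
Room volume: 569.6 m³.
T = 0.161 V/A = 0.161·569.6/46.267 = 1.98 s.

1.98 s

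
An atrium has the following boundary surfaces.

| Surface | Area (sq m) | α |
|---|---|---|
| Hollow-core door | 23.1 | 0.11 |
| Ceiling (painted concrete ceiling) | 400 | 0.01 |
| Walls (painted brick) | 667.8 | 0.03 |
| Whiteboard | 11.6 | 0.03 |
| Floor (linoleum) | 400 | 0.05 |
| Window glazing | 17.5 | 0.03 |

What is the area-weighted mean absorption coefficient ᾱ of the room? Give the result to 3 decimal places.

0.031

Total surface area S = 1520.0 sq m.
Σ(Sᵢαᵢ) = 23.1·0.11 + 400·0.01 + 667.8·0.03 + 11.6·0.03 + 400·0.05 + 17.5·0.03 = 47.448.
ᾱ = A/S = 0.031.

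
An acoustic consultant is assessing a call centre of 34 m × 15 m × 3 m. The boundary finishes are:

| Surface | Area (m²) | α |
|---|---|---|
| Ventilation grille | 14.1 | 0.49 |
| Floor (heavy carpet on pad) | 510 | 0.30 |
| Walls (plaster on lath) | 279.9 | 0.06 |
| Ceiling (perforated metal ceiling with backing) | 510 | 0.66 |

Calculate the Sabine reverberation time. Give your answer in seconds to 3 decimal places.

0.480 sec

Total absorption A = 14.1×0.49 + 510×0.30 + 279.9×0.06 + 510×0.66
  = 6.909 + 153.000 + 16.794 + 336.600 = 513.303 m² sabins.
Room volume: 1530 m³.
T = 0.161 V/A = 0.161·1530/513.303 = 0.480 s.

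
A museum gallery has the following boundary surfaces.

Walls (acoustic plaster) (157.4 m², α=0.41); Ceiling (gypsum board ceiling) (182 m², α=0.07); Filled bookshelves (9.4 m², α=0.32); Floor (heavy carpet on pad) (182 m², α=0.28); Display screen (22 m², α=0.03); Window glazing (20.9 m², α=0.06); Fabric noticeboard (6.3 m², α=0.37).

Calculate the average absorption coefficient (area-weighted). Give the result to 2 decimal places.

0.23

S = Σ Sᵢ = 157.4 + 182 + 9.4 + 182 + 22 + 20.9 + 6.3 = 580.0 m².
Weighted sum Σ Sα = 135.487.
ᾱ = A/S = 0.23.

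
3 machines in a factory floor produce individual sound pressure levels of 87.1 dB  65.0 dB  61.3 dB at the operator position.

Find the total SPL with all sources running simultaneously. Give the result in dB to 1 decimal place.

Converting to relative power and adding: 10^(87.1/10) + 10^(65.0/10) + 10^(61.3/10) = 5.174e+08.
Back to dB: 10·log₁₀ Σ = 87.1 dB.

87.1 dB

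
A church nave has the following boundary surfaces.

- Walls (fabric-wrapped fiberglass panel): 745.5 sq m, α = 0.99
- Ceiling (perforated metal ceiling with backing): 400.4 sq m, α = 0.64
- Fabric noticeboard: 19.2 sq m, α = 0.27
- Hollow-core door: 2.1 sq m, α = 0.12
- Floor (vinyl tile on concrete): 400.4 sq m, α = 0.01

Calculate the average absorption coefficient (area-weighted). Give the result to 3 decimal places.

Total surface area S = 1567.6 sq m.
Weighted sum Σ Sα = 1003.741.
ᾱ = A/S = 0.640.

0.640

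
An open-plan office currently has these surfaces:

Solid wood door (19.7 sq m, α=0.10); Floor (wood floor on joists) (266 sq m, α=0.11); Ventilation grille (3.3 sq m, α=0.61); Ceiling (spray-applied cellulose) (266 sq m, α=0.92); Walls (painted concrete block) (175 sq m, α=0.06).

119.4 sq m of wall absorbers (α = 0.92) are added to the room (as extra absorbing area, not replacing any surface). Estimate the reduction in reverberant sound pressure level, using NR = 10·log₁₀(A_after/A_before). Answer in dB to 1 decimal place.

1.4 dB

Summing Sᵢαᵢ: 1.970 + 29.260 + 2.013 + 244.720 + 10.500 → A_before = 288.463 sabins.
Treatment contributes 119.4·0.92 = 109.848 sabins.
New total A_after = 398.311 sabins.
Reduction = 10 log₁₀(A_after/A_before) = 10 log₁₀(1.3808) = 1.4 dB.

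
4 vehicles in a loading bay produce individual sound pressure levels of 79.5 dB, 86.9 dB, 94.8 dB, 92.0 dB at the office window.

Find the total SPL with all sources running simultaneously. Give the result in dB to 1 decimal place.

97.1 dB

Σ 10^(Lᵢ/10) = 5.184e+09.
Back to dB: 10·log₁₀ Σ = 97.1 dB.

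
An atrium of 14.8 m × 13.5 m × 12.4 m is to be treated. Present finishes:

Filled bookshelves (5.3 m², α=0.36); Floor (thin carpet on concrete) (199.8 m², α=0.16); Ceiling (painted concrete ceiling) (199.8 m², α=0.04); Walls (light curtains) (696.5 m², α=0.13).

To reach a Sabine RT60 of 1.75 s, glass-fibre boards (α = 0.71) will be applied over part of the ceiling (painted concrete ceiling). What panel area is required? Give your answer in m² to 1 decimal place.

142.6

A₁ = Σ Sᵢαᵢ = 5.3*0.36 + 199.8*0.16 + 199.8*0.04 + 696.5*0.13 = 132.413 sabins.
Required A₂ = 0.161·2477.52/1.75 = 227.932 sabins.
ΔA needed = 227.932 − 132.413 = 95.519 sabins.
Each m² of panel replacing the ceiling (painted concrete ceiling) adds (0.71 − 0.04) = 0.67 sabins.
Panel area = 95.519 / 0.67 = 142.6 m².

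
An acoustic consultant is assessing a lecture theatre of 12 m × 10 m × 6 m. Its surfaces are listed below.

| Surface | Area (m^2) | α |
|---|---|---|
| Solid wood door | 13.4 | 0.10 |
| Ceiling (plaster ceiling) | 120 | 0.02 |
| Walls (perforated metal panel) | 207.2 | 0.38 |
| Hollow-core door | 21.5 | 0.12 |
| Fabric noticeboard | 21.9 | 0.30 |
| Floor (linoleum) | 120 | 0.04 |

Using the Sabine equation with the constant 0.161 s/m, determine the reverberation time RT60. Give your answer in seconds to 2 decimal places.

1.20 s

Summing Sᵢαᵢ: 1.340 + 2.400 + 78.736 + 2.580 + 6.570 + 4.800 → A = 96.426 sabins.
V = 12·10·6 = 720 m³.
T = 0.161 V/A = 0.161·720/96.426 = 1.20 s.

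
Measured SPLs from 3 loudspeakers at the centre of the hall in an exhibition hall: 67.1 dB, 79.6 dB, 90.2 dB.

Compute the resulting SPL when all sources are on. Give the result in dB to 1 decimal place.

Converting to relative power and adding: 10^(67.1/10) + 10^(79.6/10) + 10^(90.2/10) = 1.143e+09.
Combined level = 10 log₁₀(1.143e+09) = 90.6 dB.

90.6 dB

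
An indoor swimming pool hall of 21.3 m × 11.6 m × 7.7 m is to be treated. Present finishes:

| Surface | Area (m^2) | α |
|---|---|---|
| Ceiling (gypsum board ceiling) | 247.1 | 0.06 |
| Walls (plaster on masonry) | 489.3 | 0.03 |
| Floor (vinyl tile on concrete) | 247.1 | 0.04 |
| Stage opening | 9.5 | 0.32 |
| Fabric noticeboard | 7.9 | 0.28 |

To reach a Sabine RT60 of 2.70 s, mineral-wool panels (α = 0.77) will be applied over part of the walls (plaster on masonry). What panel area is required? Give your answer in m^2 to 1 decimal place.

93.0

Summing Sᵢαᵢ: 14.826 + 14.679 + 9.884 + 3.040 + 2.212 → A₁ = 44.641 sabins.
Required A₂ = 0.161·1902.516/2.70 = 113.446 sabins.
ΔA needed = 113.446 − 44.641 = 68.805 sabins.
Net gain per m^2: Δα = 0.77 − 0.03 = 0.74.
Panel area = 68.805 / 0.74 = 93.0 m^2.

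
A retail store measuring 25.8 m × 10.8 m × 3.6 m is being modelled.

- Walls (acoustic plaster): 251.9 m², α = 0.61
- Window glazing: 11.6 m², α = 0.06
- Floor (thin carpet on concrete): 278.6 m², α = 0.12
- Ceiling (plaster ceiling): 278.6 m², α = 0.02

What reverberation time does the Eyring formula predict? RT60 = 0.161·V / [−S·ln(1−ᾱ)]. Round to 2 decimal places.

S = Σ Sᵢ = 820.7 m².
Σ(Sᵢαᵢ) = 251.9·0.61 + 11.6·0.06 + 278.6·0.12 + 278.6·0.02 = 193.359.
Mean coefficient ᾱ = A/S = 0.2356.
Eyring denominator: −S ln(1−ᾱ) = 220.493.
V = 25.8 × 10.8 × 3.6 = 1003.104 m³.
RT60 = 0.161 × 1003.104 / 220.493 = 0.73 s.

0.73 s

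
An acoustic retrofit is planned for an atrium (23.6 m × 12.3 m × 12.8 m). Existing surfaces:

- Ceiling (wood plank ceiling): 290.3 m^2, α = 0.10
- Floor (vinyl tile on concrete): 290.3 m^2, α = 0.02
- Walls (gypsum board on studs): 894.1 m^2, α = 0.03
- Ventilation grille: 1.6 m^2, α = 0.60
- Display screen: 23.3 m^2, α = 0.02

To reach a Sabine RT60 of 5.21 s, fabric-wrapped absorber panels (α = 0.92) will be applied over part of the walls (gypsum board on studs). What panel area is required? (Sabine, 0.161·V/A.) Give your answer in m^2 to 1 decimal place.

58.1

A₁ = Σ Sᵢαᵢ = 290.3*0.10 + 290.3*0.02 + 894.1*0.03 + 1.6*0.60 + 23.3*0.02 = 63.085 sabins.
V = 3715.584 m³. Target absorption A₂ = 0.161 × 3715.584 / 5.21 = 114.819 sabins.
Absorption to add: 114.819 − 63.085 = 51.734 sabins.
Net gain per m^2: Δα = 0.92 − 0.03 = 0.89.
Area = ΔA/Δα = 51.734/0.89 = 58.1 m^2.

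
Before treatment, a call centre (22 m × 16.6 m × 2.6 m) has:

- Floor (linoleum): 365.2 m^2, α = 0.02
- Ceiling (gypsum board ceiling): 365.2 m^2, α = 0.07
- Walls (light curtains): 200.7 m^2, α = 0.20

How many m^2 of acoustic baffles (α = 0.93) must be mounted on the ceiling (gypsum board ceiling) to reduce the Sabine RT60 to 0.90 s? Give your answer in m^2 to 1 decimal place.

Total absorption A₁ = 365.2*0.02 + 365.2*0.07 + 200.7*0.20
  = 7.304 + 25.564 + 40.140 = 73.008 m^2 sabins.
V = 949.52 m³. Target absorption A₂ = 0.161 × 949.52 / 0.90 = 169.859 sabins.
Absorption to add: 169.859 − 73.008 = 96.851 sabins.
Net gain per m^2: Δα = 0.93 − 0.07 = 0.86.
Panel area = 96.851 / 0.86 = 112.6 m^2.

112.6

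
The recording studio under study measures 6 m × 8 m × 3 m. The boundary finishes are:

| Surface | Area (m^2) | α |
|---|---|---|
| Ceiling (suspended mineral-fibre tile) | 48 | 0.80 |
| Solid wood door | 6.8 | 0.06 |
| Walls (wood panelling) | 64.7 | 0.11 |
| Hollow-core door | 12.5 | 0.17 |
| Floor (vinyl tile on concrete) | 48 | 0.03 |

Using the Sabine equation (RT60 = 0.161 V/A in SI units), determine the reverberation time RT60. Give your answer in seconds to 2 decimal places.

0.47 sec

Summing Sᵢαᵢ: 38.400 + 0.408 + 7.117 + 2.125 + 1.440 → A = 49.490 sabins.
Volume V = 6 × 8 × 3 = 144 m³.
RT60 = 0.161 · V / A = 0.161 × 144 / 49.490 = 0.47 s.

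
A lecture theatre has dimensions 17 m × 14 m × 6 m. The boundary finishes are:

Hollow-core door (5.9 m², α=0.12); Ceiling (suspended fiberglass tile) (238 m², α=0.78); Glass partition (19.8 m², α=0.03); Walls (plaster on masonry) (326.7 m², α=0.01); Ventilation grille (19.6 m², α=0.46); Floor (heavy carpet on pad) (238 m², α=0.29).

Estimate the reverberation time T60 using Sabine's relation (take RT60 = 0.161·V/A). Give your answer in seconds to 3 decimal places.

0.857 seconds

Equivalent absorption area: A = 5.9·0.12 + 238·0.78 + 19.8·0.03 + 326.7·0.01 + 19.6·0.46 + 238·0.29 = 268.245 m².
Room volume: 1428 m³.
RT60 = 0.161 · V / A = 0.161 × 1428 / 268.245 = 0.857 s.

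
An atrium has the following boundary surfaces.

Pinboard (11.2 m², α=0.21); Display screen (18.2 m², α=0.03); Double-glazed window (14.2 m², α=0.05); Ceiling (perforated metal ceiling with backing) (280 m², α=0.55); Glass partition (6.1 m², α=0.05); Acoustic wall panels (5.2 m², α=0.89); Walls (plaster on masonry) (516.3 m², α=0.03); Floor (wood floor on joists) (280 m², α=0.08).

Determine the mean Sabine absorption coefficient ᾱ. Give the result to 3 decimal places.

0.177

Total surface area S = 1131.2 m².
Weighted sum Σ Sα = 200.430.
ᾱ = 200.430 / 1131.2 = 0.177.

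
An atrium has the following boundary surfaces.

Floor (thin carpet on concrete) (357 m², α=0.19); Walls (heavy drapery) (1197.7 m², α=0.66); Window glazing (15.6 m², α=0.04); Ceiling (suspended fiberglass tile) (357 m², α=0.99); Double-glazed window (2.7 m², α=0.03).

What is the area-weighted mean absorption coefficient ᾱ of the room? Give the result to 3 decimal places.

0.628

Total surface area S = 1930.0 m².
Weighted sum Σ Sα = 1212.447.
ᾱ = A/S = 0.628.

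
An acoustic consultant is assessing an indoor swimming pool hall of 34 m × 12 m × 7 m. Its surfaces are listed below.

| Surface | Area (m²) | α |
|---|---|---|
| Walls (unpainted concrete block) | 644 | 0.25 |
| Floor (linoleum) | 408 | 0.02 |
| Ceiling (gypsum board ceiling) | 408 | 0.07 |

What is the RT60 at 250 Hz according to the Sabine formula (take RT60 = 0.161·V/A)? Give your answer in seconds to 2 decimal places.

2.33 sec

Total absorption A = 644·0.25 + 408·0.02 + 408·0.07
  = 161.000 + 8.160 + 28.560 = 197.720 m² sabins.
Room volume: 2856 m³.
RT60 = 0.161 · V / A = 0.161 × 2856 / 197.720 = 2.33 s.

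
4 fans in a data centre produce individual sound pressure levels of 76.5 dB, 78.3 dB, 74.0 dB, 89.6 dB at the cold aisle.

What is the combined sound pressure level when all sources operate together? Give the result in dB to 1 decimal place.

90.2 dB

Converting to relative power and adding: 10^(76.5/10) + 10^(78.3/10) + 10^(74.0/10) + 10^(89.6/10) = 1.049e+09.
L_total = 10·log₁₀(1.049e+09) = 90.2 dB.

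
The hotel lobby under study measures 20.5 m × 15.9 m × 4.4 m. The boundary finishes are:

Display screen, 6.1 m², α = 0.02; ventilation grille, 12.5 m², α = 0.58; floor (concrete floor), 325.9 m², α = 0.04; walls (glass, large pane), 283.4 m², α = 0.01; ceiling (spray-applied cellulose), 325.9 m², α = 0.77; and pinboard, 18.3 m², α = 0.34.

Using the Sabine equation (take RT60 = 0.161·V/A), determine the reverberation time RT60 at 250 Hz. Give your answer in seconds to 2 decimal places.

0.82 s

A = Σ Sᵢαᵢ = 6.1*0.02 + 12.5*0.58 + 325.9*0.04 + 283.4*0.01 + 325.9*0.77 + 18.3*0.34 = 280.407 sabins.
Room volume: 1434.18 m³.
T = 0.161 V/A = 0.161·1434.18/280.407 = 0.82 s.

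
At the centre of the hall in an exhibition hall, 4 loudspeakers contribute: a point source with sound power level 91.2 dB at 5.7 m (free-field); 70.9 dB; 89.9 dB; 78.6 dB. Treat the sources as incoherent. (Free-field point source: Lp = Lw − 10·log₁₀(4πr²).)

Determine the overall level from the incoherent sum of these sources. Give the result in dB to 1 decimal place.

Source at 5.7 m: Lp = 91.2 − 10·log₁₀(4π·5.7²) = 91.2 − 10·log₁₀(408.281) = 65.1 dB.
Sum in the linear (power) domain: Σ 10^(Lᵢ/10) = 10^(65.1/10) + 10^(70.9/10) + 10^(89.9/10) + 10^(78.6/10) = 1.065e+09.
Combined level = 10 log₁₀(1.065e+09) = 90.3 dB.

90.3 dB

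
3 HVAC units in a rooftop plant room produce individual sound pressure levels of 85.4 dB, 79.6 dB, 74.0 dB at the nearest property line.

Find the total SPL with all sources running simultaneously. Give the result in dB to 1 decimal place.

86.7 dB

Converting to relative power and adding: 10^(85.4/10) + 10^(79.6/10) + 10^(74.0/10) = 4.631e+08.
Back to dB: 10·log₁₀ Σ = 86.7 dB.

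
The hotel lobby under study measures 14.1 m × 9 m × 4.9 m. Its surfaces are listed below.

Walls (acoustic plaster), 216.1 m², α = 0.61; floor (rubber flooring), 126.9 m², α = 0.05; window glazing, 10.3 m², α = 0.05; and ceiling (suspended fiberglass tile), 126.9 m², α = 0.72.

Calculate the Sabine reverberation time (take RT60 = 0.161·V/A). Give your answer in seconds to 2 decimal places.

Summing Sᵢαᵢ: 131.821 + 6.345 + 0.515 + 91.368 → A = 230.049 sabins.
Room volume: 621.81 m³.
T = 0.161 V/A = 0.161·621.81/230.049 = 0.44 s.

0.44 sec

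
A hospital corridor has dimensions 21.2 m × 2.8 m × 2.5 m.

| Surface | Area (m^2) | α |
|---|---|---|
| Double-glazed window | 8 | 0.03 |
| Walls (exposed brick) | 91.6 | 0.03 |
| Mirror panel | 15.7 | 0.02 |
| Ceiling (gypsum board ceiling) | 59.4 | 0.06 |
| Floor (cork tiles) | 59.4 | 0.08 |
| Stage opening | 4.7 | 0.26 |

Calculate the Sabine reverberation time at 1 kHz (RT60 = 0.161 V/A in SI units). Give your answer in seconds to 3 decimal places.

1.861 s

A = Σ Sᵢαᵢ = 8·0.03 + 91.6·0.03 + 15.7·0.02 + 59.4·0.06 + 59.4·0.08 + 4.7·0.26 = 12.840 sabins.
V = 21.2·2.8·2.5 = 148.4 m³.
RT60 = 0.161 · V / A = 0.161 × 148.4 / 12.840 = 1.861 s.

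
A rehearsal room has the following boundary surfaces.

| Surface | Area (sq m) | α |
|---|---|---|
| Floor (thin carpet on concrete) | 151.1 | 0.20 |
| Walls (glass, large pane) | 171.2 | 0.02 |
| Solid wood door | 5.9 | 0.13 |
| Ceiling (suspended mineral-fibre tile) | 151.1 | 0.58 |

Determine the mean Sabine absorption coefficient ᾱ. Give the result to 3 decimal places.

0.255

S = Σ Sᵢ = 151.1 + 171.2 + 5.9 + 151.1 = 479.3 sq m.
Weighted sum Σ Sα = 122.049.
ᾱ = 122.049 / 479.3 = 0.255.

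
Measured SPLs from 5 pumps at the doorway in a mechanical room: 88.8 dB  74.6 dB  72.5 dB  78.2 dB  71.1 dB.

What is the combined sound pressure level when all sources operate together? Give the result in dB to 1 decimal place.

89.5 dB

Σ 10^(Lᵢ/10) = 8.842e+08.
L_total = 10·log₁₀(8.842e+08) = 89.5 dB.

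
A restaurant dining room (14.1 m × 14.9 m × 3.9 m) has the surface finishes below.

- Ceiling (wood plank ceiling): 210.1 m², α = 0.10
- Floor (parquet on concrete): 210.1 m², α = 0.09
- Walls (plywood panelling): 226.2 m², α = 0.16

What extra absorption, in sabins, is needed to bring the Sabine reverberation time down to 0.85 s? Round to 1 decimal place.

79.1 sabins

Total absorption A₁ = 210.1·0.10 + 210.1·0.09 + 226.2·0.16
  = 21.010 + 18.909 + 36.192 = 76.111 m² sabins.
Target A₂ = 0.161·819.351/0.85 = 155.195 sabins (V = 819.351 m³).
ΔA = A₂ − A₁ = 155.195 − 76.111 = 79.1 sabins.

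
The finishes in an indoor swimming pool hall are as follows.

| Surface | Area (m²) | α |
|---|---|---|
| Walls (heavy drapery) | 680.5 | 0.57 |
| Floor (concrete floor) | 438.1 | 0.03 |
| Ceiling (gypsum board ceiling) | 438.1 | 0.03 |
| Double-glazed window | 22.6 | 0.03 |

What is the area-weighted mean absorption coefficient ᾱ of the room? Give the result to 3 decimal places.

S = Σ Sᵢ = 680.5 + 438.1 + 438.1 + 22.6 = 1579.3 m².
Weighted sum Σ Sα = 414.849.
ᾱ = 414.849 / 1579.3 = 0.263.

0.263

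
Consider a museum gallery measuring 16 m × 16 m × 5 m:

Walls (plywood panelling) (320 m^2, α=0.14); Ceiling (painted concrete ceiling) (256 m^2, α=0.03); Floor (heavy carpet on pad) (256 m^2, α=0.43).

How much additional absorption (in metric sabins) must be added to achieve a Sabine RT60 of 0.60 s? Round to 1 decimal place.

Summing Sᵢαᵢ: 44.800 + 7.680 + 110.080 → A₁ = 162.560 sabins.
For T = 0.60 s, need A₂ = 0.161·V/T = 0.161·1280/0.60 = 343.467 sabins.
Additional absorption ΔA = 343.467 − 162.560 = 180.9 sabins.

180.9 sabins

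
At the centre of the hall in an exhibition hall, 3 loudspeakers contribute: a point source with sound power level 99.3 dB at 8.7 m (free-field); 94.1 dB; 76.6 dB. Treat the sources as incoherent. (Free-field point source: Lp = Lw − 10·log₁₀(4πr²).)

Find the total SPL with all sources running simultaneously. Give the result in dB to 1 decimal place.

94.2 dB

Source at 8.7 m: Lp = 99.3 − 10·log₁₀(4π·8.7²) = 99.3 − 10·log₁₀(951.149) = 69.5 dB.
Sum in the linear (power) domain: Σ 10^(Lᵢ/10) = 10^(69.5/10) + 10^(94.1/10) + 10^(76.6/10) = 2.625e+09.
L_total = 10·log₁₀(2.625e+09) = 94.2 dB.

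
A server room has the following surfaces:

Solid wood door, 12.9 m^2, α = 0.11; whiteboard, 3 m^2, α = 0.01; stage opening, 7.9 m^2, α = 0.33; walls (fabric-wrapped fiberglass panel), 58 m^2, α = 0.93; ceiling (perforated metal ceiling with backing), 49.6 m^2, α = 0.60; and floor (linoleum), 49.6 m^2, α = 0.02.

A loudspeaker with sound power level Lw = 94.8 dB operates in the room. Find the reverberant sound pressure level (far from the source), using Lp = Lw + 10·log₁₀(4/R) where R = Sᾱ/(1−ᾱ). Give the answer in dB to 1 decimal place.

Σ(Sᵢαᵢ) = 12.9×0.11 + 3×0.01 + 7.9×0.33 + 58×0.93 + 49.6×0.60 + 49.6×0.02 = 88.748; total area S = 181.0 m^2.
ᾱ = 88.748/181.0 = 0.4903; R = Sᾱ/(1−ᾱ) = 88.748/(1−0.4903) = 174.118 m^2.
Lp = 94.8 + 10·log₁₀(4/174.118) = 94.8 + (-16.39) = 78.4 dB.

78.4 dB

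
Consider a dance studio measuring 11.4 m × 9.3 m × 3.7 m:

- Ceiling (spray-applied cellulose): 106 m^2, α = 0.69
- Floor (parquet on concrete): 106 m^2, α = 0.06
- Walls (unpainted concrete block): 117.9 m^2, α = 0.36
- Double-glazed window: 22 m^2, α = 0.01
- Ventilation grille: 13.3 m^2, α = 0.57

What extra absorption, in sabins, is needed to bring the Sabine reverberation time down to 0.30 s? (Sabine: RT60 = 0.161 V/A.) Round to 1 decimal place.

80.8 sabins

Equivalent absorption area: A₁ = 106×0.69 + 106×0.06 + 117.9×0.36 + 22×0.01 + 13.3×0.57 = 129.745 m^2.
V = 392.274 m³. Required absorption A₂ = 0.161 × 392.274 / 0.30 = 210.520 sabins.
ΔA = A₂ − A₁ = 210.520 − 129.745 = 80.8 sabins.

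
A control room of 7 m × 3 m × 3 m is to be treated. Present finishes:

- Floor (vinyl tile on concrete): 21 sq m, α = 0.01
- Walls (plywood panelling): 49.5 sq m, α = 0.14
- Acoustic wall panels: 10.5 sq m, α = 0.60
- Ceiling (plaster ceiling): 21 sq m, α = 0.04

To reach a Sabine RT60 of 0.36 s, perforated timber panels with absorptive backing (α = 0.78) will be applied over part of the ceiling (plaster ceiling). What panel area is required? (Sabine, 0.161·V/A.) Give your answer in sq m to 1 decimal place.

18.8

Equivalent absorption area: A₁ = 21×0.01 + 49.5×0.14 + 10.5×0.60 + 21×0.04 = 14.280 sq m.
V = 63 m³. Target absorption A₂ = 0.161 × 63 / 0.36 = 28.175 sabins.
ΔA needed = 28.175 − 14.280 = 13.895 sabins.
Net gain per sq m: Δα = 0.78 − 0.04 = 0.74.
Panel area = 13.895 / 0.74 = 18.8 sq m.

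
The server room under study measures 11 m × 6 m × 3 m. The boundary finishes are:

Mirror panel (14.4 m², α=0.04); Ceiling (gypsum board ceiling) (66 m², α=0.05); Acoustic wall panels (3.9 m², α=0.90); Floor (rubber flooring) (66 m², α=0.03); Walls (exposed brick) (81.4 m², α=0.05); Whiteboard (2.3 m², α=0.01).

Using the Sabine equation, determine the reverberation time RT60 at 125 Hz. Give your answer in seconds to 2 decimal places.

A = Σ Sᵢαᵢ = 14.4·0.04 + 66·0.05 + 3.9·0.90 + 66·0.03 + 81.4·0.05 + 2.3·0.01 = 13.459 sabins.
Volume V = 11 × 6 × 3 = 198 m³.
Sabine: RT60 = 0.161 × 198 / 13.459 = 2.37 s.

2.37 sec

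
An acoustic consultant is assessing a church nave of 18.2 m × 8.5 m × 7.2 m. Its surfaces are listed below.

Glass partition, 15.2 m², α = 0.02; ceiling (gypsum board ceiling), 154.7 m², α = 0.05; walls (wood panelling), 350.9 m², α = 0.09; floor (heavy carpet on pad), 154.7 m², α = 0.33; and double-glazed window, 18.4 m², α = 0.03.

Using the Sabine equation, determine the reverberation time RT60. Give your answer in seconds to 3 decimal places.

1.966 sec

Total absorption A = 15.2·0.02 + 154.7·0.05 + 350.9·0.09 + 154.7·0.33 + 18.4·0.03
  = 0.304 + 7.735 + 31.581 + 51.051 + 0.552 = 91.223 m² sabins.
V = 18.2·8.5·7.2 = 1113.84 m³.
RT60 = 0.161 · V / A = 0.161 × 1113.84 / 91.223 = 1.966 s.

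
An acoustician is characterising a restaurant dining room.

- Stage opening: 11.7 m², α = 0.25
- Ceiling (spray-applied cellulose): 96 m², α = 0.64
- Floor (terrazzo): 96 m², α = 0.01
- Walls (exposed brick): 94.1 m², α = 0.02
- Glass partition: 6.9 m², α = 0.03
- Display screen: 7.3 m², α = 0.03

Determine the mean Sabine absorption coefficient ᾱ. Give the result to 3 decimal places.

0.217

Total surface area S = 312.0 m².
A = 11.7*0.25 + 96*0.64 + 96*0.01 + 94.1*0.02 + 6.9*0.03 + 7.3*0.03 = 67.633 sabins.
ᾱ = 67.633 / 312.0 = 0.217.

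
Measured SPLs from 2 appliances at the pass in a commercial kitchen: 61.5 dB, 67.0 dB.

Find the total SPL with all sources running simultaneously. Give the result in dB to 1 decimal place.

Sum in the linear (power) domain: Σ 10^(Lᵢ/10) = 10^(61.5/10) + 10^(67.0/10) = 6.424e+06.
Combined level = 10 log₁₀(6.424e+06) = 68.1 dB.

68.1 dB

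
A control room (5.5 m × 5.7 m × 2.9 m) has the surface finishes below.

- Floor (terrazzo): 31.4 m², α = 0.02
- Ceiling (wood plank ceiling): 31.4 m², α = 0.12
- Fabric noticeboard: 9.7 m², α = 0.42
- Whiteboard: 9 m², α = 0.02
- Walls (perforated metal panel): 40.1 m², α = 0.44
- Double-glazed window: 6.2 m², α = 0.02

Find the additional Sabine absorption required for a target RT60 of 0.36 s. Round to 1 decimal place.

14.2 sabins

Summing Sᵢαᵢ: 0.628 + 3.768 + 4.074 + 0.180 + 17.644 + 0.124 → A₁ = 26.418 sabins.
For T = 0.36 s, need A₂ = 0.161·V/T = 0.161·90.915/0.36 = 40.659 sabins.
ΔA = A₂ − A₁ = 40.659 − 26.418 = 14.2 sabins.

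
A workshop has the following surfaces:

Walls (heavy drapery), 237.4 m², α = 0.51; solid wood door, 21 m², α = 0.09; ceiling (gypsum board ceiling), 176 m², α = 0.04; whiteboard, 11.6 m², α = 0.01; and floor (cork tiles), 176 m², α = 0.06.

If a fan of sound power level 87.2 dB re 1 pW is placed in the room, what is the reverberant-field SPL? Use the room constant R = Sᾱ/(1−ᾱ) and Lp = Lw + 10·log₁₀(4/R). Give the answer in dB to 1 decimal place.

Σ(Sᵢαᵢ) = 237.4×0.51 + 21×0.09 + 176×0.04 + 11.6×0.01 + 176×0.06 = 140.680; total area S = 622.0 m².
ᾱ = 140.680/622.0 = 0.2262; R = Sᾱ/(1−ᾱ) = 140.680/(1−0.2262) = 181.804 m².
Lp = Lw + 10 log₁₀(4/R) = 87.2 -16.58 = 70.6 dB.

70.6 dB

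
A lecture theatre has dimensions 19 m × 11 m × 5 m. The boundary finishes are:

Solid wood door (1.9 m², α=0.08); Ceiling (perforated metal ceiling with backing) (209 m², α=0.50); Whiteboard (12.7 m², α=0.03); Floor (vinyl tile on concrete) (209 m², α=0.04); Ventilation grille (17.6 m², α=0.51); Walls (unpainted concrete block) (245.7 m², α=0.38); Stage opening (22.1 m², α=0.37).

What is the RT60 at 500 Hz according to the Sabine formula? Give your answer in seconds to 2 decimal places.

A = Σ Sᵢαᵢ = 1.9·0.08 + 209·0.50 + 12.7·0.03 + 209·0.04 + 17.6·0.51 + 245.7·0.38 + 22.1·0.37 = 223.912 sabins.
Room volume: 1045 m³.
Sabine: RT60 = 0.161 × 1045 / 223.912 = 0.75 s.

0.75 s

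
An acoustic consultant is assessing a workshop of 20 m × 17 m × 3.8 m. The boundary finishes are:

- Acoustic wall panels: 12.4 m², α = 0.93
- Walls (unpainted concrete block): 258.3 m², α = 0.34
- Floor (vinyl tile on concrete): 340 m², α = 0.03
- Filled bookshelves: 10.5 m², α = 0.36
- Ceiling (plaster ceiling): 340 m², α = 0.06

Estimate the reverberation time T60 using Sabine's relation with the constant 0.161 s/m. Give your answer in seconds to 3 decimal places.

1.555 seconds

Total absorption A = 12.4·0.93 + 258.3·0.34 + 340·0.03 + 10.5·0.36 + 340·0.06
  = 11.532 + 87.822 + 10.200 + 3.780 + 20.400 = 133.734 m² sabins.
Room volume: 1292 m³.
RT60 = 0.161 · V / A = 0.161 × 1292 / 133.734 = 1.555 s.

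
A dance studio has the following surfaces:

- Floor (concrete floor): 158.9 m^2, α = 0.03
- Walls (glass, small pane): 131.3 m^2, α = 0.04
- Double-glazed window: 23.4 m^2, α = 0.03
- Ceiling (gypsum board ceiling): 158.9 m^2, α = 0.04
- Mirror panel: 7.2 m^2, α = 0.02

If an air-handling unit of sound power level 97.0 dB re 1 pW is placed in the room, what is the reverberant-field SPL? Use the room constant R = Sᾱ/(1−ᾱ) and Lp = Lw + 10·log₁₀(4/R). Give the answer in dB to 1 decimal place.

A = 17.221 sabins; S = 479.7 m^2.
ᾱ = 17.221/479.7 = 0.0359; R = Sᾱ/(1−ᾱ) = 17.221/(1−0.0359) = 17.862 m^2.
Lp = Lw + 10 log₁₀(4/R) = 97.0 -6.50 = 90.5 dB.

90.5 dB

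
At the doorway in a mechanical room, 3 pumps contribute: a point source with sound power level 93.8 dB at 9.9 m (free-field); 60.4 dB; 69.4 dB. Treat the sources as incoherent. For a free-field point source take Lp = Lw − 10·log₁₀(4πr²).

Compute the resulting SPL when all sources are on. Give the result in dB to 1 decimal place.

70.7 dB

Source at 9.9 m: Lp = 93.8 − 10·log₁₀(4π·9.9²) = 93.8 − 10·log₁₀(1231.630) = 62.9 dB.
Sum in the linear (power) domain: Σ 10^(Lᵢ/10) = 10^(62.9/10) + 10^(60.4/10) + 10^(69.4/10) = 1.176e+07.
Combined level = 10 log₁₀(1.176e+07) = 70.7 dB.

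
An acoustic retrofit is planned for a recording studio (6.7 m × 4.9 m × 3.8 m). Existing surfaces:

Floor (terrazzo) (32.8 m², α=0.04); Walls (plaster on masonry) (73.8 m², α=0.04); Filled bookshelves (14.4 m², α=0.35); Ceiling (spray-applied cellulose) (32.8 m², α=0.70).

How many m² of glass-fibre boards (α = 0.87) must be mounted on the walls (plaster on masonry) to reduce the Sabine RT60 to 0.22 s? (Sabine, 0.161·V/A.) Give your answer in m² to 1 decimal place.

71.1

Summing Sᵢαᵢ: 1.312 + 2.952 + 5.040 + 22.960 → A₁ = 32.264 sabins.
V = 124.754 m³. Target absorption A₂ = 0.161 × 124.754 / 0.22 = 91.297 sabins.
ΔA needed = 91.297 − 32.264 = 59.033 sabins.
Each m² of panel replacing the walls (plaster on masonry) adds (0.87 − 0.04) = 0.83 sabins.
Area = ΔA/Δα = 59.033/0.83 = 71.1 m².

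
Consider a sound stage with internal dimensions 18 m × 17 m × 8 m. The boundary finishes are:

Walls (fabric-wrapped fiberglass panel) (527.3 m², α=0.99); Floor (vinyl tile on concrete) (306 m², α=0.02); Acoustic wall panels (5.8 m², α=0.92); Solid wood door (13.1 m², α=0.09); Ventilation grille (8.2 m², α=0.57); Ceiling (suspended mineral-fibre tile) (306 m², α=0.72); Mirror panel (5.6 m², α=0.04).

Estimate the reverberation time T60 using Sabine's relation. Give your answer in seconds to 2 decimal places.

Equivalent absorption area: A = 527.3*0.99 + 306*0.02 + 5.8*0.92 + 13.1*0.09 + 8.2*0.57 + 306*0.72 + 5.6*0.04 = 759.880 m².
Room volume: 2448 m³.
RT60 = 0.161 · V / A = 0.161 × 2448 / 759.880 = 0.52 s.

0.52 sec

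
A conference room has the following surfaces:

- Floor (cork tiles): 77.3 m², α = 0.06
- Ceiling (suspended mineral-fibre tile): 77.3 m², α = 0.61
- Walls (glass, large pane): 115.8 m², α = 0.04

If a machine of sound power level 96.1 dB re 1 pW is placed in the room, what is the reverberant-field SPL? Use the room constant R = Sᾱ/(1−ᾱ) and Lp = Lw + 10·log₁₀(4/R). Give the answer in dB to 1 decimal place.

83.6 dB

Σ(Sᵢαᵢ) = 77.3×0.06 + 77.3×0.61 + 115.8×0.04 = 56.423; total area S = 270.4 m².
ᾱ = 56.423/270.4 = 0.2087; R = Sᾱ/(1−ᾱ) = 56.423/(1−0.2087) = 71.304 m².
Lp = 96.1 + 10·log₁₀(4/71.304) = 96.1 + (-12.51) = 83.6 dB.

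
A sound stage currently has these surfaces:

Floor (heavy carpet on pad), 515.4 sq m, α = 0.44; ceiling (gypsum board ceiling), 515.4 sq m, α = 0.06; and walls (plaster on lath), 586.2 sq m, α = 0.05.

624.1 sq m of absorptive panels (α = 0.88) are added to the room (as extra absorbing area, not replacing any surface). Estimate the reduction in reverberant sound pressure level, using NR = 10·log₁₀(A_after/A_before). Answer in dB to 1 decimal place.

4.6 dB

Summing Sᵢαᵢ: 226.776 + 30.924 + 29.310 → A_before = 287.010 sabins.
Treatment contributes 624.1·0.88 = 549.208 sabins.
New total A_after = 836.218 sabins.
Reduction = 10 log₁₀(A_after/A_before) = 10 log₁₀(2.9136) = 4.6 dB.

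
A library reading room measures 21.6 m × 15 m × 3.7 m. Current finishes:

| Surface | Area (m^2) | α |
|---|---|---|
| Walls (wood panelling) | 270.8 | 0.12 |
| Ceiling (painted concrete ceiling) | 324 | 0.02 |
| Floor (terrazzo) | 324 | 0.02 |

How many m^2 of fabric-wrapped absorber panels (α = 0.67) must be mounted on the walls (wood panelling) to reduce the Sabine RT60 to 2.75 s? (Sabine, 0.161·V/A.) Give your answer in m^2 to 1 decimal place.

45.0

Equivalent absorption area: A₁ = 270.8·0.12 + 324·0.02 + 324·0.02 = 45.456 m^2.
V = 1198.8 m³. Target absorption A₂ = 0.161 × 1198.8 / 2.75 = 70.184 sabins.
ΔA needed = 70.184 − 45.456 = 24.728 sabins.
Net gain per m^2: Δα = 0.67 − 0.12 = 0.55.
Panel area = 24.728 / 0.55 = 45.0 m^2.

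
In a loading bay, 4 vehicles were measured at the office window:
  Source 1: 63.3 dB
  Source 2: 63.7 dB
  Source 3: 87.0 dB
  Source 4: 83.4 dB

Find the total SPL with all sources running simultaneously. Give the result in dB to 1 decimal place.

Converting to relative power and adding: 10^(63.3/10) + 10^(63.7/10) + 10^(87.0/10) + 10^(83.4/10) = 7.244e+08.
Combined level = 10 log₁₀(7.244e+08) = 88.6 dB.

88.6 dB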